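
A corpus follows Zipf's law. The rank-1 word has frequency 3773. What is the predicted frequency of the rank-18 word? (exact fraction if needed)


Zipf's law: freq(rank) = f1 / rank
f1 = 3773, rank = 18
freq = 3773 / 18
GCD(3773, 18) = 1
Simplified: 3773/18

3773/18


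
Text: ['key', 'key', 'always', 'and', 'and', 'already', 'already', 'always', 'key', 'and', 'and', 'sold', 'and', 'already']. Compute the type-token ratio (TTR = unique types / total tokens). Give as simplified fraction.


Tokens: 14
Unique types: ('already', 'always', 'and', 'key', 'sold') = 5
TTR = 5/14
Already in lowest terms.

5/14


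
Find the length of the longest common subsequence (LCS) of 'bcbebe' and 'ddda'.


DP table for LCS of 'bcbebe' and 'ddda':
       d  d  d  a
    0  0  0  0  0
  b 0  0  0  0  0
  c 0  0  0  0  0
  b 0  0  0  0  0
  e 0  0  0  0  0
  b 0  0  0  0  0
  e 0  0  0  0  0
LCS length = 0

0


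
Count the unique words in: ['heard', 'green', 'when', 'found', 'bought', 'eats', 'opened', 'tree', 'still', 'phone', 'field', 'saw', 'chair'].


Listing all tokens and tracking unique types:
  Token 1: 'heard' -> NEW (unique so far: 1)
  Token 2: 'green' -> NEW (unique so far: 2)
  Token 3: 'when' -> NEW (unique so far: 3)
  Token 4: 'found' -> NEW (unique so far: 4)
  Token 5: 'bought' -> NEW (unique so far: 5)
  Token 6: 'eats' -> NEW (unique so far: 6)
  Token 7: 'opened' -> NEW (unique so far: 7)
  Token 8: 'tree' -> NEW (unique so far: 8)
  Token 9: 'still' -> NEW (unique so far: 9)
  Token 10: 'phone' -> NEW (unique so far: 10)
  Token 11: 'field' -> NEW (unique so far: 11)
  Token 12: 'saw' -> NEW (unique so far: 12)
  Token 13: 'chair' -> NEW (unique so far: 13)
Unique types: ('bought', 'chair', 'eats', 'field', 'found', 'green', 'heard', 'opened', 'phone', 'saw', 'still', 'tree', 'when')
Vocabulary size: 13

13


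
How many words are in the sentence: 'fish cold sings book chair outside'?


Counting words by splitting on spaces:
  Word 1: 'fish'
  Word 2: 'cold'
  Word 3: 'sings'
  Word 4: 'book'
  Word 5: 'chair'
  Word 6: 'outside'
Total words: 6

6


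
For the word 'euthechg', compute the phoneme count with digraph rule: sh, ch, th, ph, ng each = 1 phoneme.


Parsing 'euthechg' greedily, digraphs first:
  'e' -> vowel phoneme (phonemes so far: 1)
  'u' -> vowel phoneme (phonemes so far: 2)
  'th' -> digraph (1 consonant phoneme) (phonemes so far: 3)
  'e' -> vowel phoneme (phonemes so far: 4)
  'ch' -> digraph (1 consonant phoneme) (phonemes so far: 5)
  'g' -> consonant phoneme (phonemes so far: 6)
Total phonemes: 6

6


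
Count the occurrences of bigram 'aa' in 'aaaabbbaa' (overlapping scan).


Scanning 'aaaabbbaa' for bigram 'aa':
  Position 0: 'aa' -> MATCH
  Position 1: 'aa' -> MATCH
  Position 2: 'aa' -> MATCH
  Position 3: 'ab' -> no
  Position 4: 'bb' -> no
  Position 5: 'bb' -> no
  Position 6: 'ba' -> no
  Position 7: 'aa' -> MATCH
Total matches: 4

4


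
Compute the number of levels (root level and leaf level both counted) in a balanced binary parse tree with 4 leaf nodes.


In a balanced binary tree with n leaves the deepest leaf is ceil(log2(n)) edges below the root,
so counting node levels inclusive of root and leaves gives ceil(log2(n)) + 1 levels.
log2(4) = 2.0000
ceil(2.0000) = 2
levels = 2 + 1 = 3

3


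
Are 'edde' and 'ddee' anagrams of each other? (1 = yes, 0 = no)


Sort characters of 'edde': 'ddee'
Sort characters of 'ddee': 'ddee'
Sorted forms match -> they ARE anagrams
Result: 1

1


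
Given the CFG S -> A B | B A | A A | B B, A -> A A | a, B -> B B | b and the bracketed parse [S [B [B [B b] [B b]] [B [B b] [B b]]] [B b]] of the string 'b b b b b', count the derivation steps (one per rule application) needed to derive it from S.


Every bracketed nonterminal node [X ...] in the tree is produced by exactly one rule application.
Reading the tree off as a leftmost derivation:
  Step 1: S  =>  B B   (applied S -> B B)
  Step 2: B B  =>  B B B   (applied B -> B B)
  Step 3: B B B  =>  B B B B   (applied B -> B B)
  Step 4: B B B B  =>  b B B B   (applied B -> b)
  Step 5: b B B B  =>  b b B B   (applied B -> b)
  Step 6: b b B B  =>  b b B B B   (applied B -> B B)
  Step 7: b b B B B  =>  b b b B B   (applied B -> b)
  Step 8: b b b B B  =>  b b b b B   (applied B -> b)
  Step 9: b b b b B  =>  b b b b b   (applied B -> b)
Final yield: b b b b b
Total rewrite steps: 9

9


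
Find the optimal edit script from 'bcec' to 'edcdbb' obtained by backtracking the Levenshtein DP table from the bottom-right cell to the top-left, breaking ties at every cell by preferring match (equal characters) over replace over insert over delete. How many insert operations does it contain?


Edit distance = 5. Backtracking from cell (4, 6) with preference match > replace > insert > delete,
then listing the resulting alignment 'bcec' -> 'edcdbb' left to right:
  Step 1: insert 'e' [insertion #1]
  Step 2: replace b->d
  Step 3: keep 'c'
  Step 4: insert 'd' [insertion #2]
  Step 5: replace e->b
  Step 6: replace c->b
Total insertions: 2

2


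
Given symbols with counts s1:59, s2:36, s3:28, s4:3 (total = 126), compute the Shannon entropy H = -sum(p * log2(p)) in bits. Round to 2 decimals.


Computing entropy H = -sum(p_i * log2(p_i)):
  s1: p = 59/126 = 0.4683, -p*log2(p) = 0.5126
  s2: p = 36/126 = 0.2857, -p*log2(p) = 0.5164
  s3: p = 28/126 = 0.2222, -p*log2(p) = 0.4822
  s4: p = 3/126 = 0.0238, -p*log2(p) = 0.1284
H = sum of terms = 1.6396
Rounded to 2 decimals: 1.64

1.64


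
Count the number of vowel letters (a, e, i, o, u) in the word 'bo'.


Scanning each character of 'bo':
  Position 1: 'b' -> consonant (running count: 0)
  Position 2: 'o' -> vowel (running count: 1)
Total vowels: 1

1


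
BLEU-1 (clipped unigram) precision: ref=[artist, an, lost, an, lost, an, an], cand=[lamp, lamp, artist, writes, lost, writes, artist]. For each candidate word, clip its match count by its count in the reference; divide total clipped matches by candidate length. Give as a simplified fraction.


Reference word counts: {'an': 4, 'artist': 1, 'lost': 2}
Checking each candidate word (with clipping):
  'lamp' -> not in reference -> no match (matches: 0)
  'lamp' -> not in reference -> no match (matches: 0)
  'artist' -> in reference (ref count 1, used 1/1) -> match (matches: 1)
  'writes' -> not in reference -> no match (matches: 1)
  'lost' -> in reference (ref count 2, used 1/2) -> match (matches: 2)
  'writes' -> not in reference -> no match (matches: 2)
  'artist' -> ref count 1 already used up (1/1) -> clipped, no match (matches: 2)
Clipped matches: 2, Candidate length: 7
Precision = 2/7

2/7


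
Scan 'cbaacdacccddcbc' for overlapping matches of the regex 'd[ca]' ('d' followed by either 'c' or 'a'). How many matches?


Pattern: d[ca] means 'd' followed by either 'c' or 'a'.
Scanning 'cbaacdacccddcbc' position-by-position:
  Pos 0: window 'cb' -> no
  Pos 1: window 'ba' -> no
  Pos 2: window 'aa' -> no
  Pos 3: window 'ac' -> no
  Pos 4: window 'cd' -> no
  Pos 5: window 'da' -> MATCH
  Pos 6: window 'ac' -> no
  Pos 7: window 'cc' -> no
  Pos 8: window 'cc' -> no
  Pos 9: window 'cd' -> no
  Pos 10: window 'dd' -> no
  Pos 11: window 'dc' -> MATCH
  Pos 12: window 'cb' -> no
  Pos 13: window 'bc' -> no
  Pos 14: window 'c' -> no
Total matches: 2

2


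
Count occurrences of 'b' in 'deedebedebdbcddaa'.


Scanning 'deedebedebdbcddaa' for 'b':
  Position 5: 'b' -> MATCH (count: 1)
  Position 9: 'b' -> MATCH (count: 2)
  Position 11: 'b' -> MATCH (count: 3)
Total occurrences of 'b': 3

3


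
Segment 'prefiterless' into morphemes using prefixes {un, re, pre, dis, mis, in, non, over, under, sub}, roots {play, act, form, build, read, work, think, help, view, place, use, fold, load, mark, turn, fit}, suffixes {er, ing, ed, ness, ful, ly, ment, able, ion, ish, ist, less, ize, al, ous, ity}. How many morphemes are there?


Segmenting 'prefiterless' against the inventory:
  'pre' -> prefix (morpheme 1)
  'fit' -> root (morpheme 2)
  'er' -> suffix (morpheme 3)
  'less' -> suffix (morpheme 4)
Total morphemes: 4

4


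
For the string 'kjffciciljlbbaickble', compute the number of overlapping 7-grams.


String 'kjffciciljlbbaickble' has length L = 20.
Number of overlapping n-grams = L - n + 1
Substituting: 20 - 7 + 1 = 14

14


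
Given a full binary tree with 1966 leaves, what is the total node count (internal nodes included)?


Leaf nodes (terminals): 1966
Internal nodes = n - 1 = 1966 - 1 = 1965
Total = leaves + internal = 1966 + 1965 = 3931

3931


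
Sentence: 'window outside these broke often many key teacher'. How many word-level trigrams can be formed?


Word trigrams from [8] words:
  Trigram 1: (window outside these)
  Trigram 2: (outside these broke)
  Trigram 3: (these broke often)
  Trigram 4: (broke often many)
  Trigram 5: (often many key)
  Trigram 6: (many key teacher)
Total word trigrams: 8 - 2 = 6

6


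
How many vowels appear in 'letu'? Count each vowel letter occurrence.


Scanning each character of 'letu':
  Position 1: 'l' -> consonant (running count: 0)
  Position 2: 'e' -> vowel (running count: 1)
  Position 3: 't' -> consonant (running count: 1)
  Position 4: 'u' -> vowel (running count: 2)
Total vowels: 2

2


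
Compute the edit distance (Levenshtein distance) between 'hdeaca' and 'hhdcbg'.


Building DP table for s1='hdeaca' (len 6) and s2='hhdcbg' (len 6):
       h  h  d  c  b  g
    0  1  2  3  4  5  6
  h 1  0  1  2  3  4  5
  d 2  1  1  1  2  3  4
  e 3  2  2  2  2  3  4
  a 4  3  3  3  3  3  4
  c 5  4  4  4  3  4  4
  a 6  5  5  5  4  4  5
Edit distance = dp[6][6] = 5

5


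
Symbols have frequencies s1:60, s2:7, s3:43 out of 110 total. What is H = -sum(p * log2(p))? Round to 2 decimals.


Computing entropy H = -sum(p_i * log2(p_i)):
  s1: p = 60/110 = 0.5455, -p*log2(p) = 0.4770
  s2: p = 7/110 = 0.0636, -p*log2(p) = 0.2529
  s3: p = 43/110 = 0.3909, -p*log2(p) = 0.5297
H = sum of terms = 1.2596
Rounded to 2 decimals: 1.26

1.26


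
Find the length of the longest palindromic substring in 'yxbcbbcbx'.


Scanning 'yxbcbbcbx' for palindromic substrings.
Substring at positions 1-8: 'xbcbbcbx'.
Check: reverse('xbcbbcbx') = 'xbcbbcbx' -> palindrome confirmed.
Neighbouring characters ('y' / '-') break symmetry, so it cannot extend further.
No longer palindromic substring exists; longest length = 8

8


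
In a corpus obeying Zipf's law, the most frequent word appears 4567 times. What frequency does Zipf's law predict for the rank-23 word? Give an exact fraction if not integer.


Zipf's law: freq(rank) = f1 / rank
f1 = 4567, rank = 23
freq = 4567 / 23
GCD(4567, 23) = 1
Simplified: 4567/23

4567/23


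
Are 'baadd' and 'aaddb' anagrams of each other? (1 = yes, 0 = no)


Sort characters of 'baadd': 'aabdd'
Sort characters of 'aaddb': 'aabdd'
Sorted forms match -> they ARE anagrams
Result: 1

1


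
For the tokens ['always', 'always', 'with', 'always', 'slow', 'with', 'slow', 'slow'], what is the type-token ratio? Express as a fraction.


Tokens: 8
Unique types: ('always', 'slow', 'with') = 3
TTR = 3/8
Already in lowest terms.

3/8


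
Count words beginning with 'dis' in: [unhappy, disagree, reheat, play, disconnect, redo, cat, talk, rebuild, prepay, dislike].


Checking each word for prefix 'dis':
  'unhappy' -> no (count: 0)
  'disagree' -> YES, starts with 'dis' (count: 1)
  'reheat' -> no (count: 1)
  'play' -> no (count: 1)
  'disconnect' -> YES, starts with 'dis' (count: 2)
  'redo' -> no (count: 2)
  'cat' -> no (count: 2)
  'talk' -> no (count: 2)
  'rebuild' -> no (count: 2)
  'prepay' -> no (count: 2)
  'dislike' -> YES, starts with 'dis' (count: 3)
Total with prefix 'dis': 3

3


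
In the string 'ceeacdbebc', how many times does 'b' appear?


Scanning 'ceeacdbebc' for 'b':
  Position 6: 'b' -> MATCH (count: 1)
  Position 8: 'b' -> MATCH (count: 2)
Total occurrences of 'b': 2

2


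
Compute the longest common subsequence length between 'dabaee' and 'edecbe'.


DP table for LCS of 'dabaee' and 'edecbe':
       e  d  e  c  b  e
    0  0  0  0  0  0  0
  d 0  0  1  1  1  1  1
  a 0  0  1  1  1  1  1
  b 0  0  1  1  1  2  2
  a 0  0  1  1  1  2  2
  e 0  1  1  2  2  2  3
  e 0  1  1  2  2  2  3
LCS: 'dbe'
LCS length = 3

3


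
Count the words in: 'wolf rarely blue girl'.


Counting words by splitting on spaces:
  Word 1: 'wolf'
  Word 2: 'rarely'
  Word 3: 'blue'
  Word 4: 'girl'
Total words: 4

4


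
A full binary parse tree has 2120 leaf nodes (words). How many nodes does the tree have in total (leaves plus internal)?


Leaf nodes (terminals): 2120
Internal nodes = n - 1 = 2120 - 1 = 2119
Total = leaves + internal = 2120 + 2119 = 4239

4239


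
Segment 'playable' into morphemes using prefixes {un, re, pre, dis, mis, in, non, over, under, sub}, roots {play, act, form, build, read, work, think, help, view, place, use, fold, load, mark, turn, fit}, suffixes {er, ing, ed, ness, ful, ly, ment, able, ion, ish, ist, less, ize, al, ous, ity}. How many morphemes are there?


Segmenting 'playable' against the inventory:
  'play' -> root (morpheme 1)
  'able' -> suffix (morpheme 2)
Total morphemes: 2

2


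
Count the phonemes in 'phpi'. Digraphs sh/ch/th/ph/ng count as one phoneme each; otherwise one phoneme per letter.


Parsing 'phpi' greedily, digraphs first:
  'ph' -> digraph (1 consonant phoneme) (phonemes so far: 1)
  'p' -> consonant phoneme (phonemes so far: 2)
  'i' -> vowel phoneme (phonemes so far: 3)
Total phonemes: 3

3


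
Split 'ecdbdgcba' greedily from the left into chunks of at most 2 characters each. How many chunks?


'ecdbdgcba' has 9 characters.
Chunking with max size 2:
  Chunk 1: 'ec' (positions 0-1)
  Chunk 2: 'db' (positions 2-3)
  Chunk 3: 'dg' (positions 4-5)
  Chunk 4: 'cb' (positions 6-7)
  Chunk 5: 'a' (positions 8-8)
Total chunks: ceil(9 / 2) = 5

5


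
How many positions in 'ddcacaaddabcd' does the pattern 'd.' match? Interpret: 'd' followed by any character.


Pattern: d. means 'd' followed by any character.
Scanning 'ddcacaaddabcd' position-by-position:
  Pos 0: window 'dd' -> MATCH
  Pos 1: window 'dc' -> MATCH
  Pos 2: window 'ca' -> no
  Pos 3: window 'ac' -> no
  Pos 4: window 'ca' -> no
  Pos 5: window 'aa' -> no
  Pos 6: window 'ad' -> no
  Pos 7: window 'dd' -> MATCH
  Pos 8: window 'da' -> MATCH
  Pos 9: window 'ab' -> no
  Pos 10: window 'bc' -> no
  Pos 11: window 'cd' -> no
  Pos 12: window 'd' -> no
Total matches: 4

4


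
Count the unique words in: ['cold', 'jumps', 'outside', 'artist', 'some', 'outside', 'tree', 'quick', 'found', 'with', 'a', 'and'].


Listing all tokens and tracking unique types:
  Token 1: 'cold' -> NEW (unique so far: 1)
  Token 2: 'jumps' -> NEW (unique so far: 2)
  Token 3: 'outside' -> NEW (unique so far: 3)
  Token 4: 'artist' -> NEW (unique so far: 4)
  Token 5: 'some' -> NEW (unique so far: 5)
  Token 6: 'outside' -> duplicate (unique so far: 5)
  Token 7: 'tree' -> NEW (unique so far: 6)
  Token 8: 'quick' -> NEW (unique so far: 7)
  Token 9: 'found' -> NEW (unique so far: 8)
  Token 10: 'with' -> NEW (unique so far: 9)
  Token 11: 'a' -> NEW (unique so far: 10)
  Token 12: 'and' -> NEW (unique so far: 11)
Unique types: ('a', 'and', 'artist', 'cold', 'found', 'jumps', 'outside', 'quick', 'some', 'tree', 'with')
Vocabulary size: 11

11


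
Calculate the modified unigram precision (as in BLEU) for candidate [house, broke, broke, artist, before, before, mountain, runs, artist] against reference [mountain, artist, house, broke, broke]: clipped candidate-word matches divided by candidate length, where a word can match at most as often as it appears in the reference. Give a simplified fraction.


Reference word counts: {'artist': 1, 'broke': 2, 'house': 1, 'mountain': 1}
Checking each candidate word (with clipping):
  'house' -> in reference (ref count 1, used 1/1) -> match (matches: 1)
  'broke' -> in reference (ref count 2, used 1/2) -> match (matches: 2)
  'broke' -> in reference (ref count 2, used 2/2) -> match (matches: 3)
  'artist' -> in reference (ref count 1, used 1/1) -> match (matches: 4)
  'before' -> not in reference -> no match (matches: 4)
  'before' -> not in reference -> no match (matches: 4)
  'mountain' -> in reference (ref count 1, used 1/1) -> match (matches: 5)
  'runs' -> not in reference -> no match (matches: 5)
  'artist' -> ref count 1 already used up (1/1) -> clipped, no match (matches: 5)
Clipped matches: 5, Candidate length: 9
Precision = 5/9

5/9


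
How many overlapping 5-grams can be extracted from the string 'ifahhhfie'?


String 'ifahhhfie' has length L = 9.
Number of overlapping n-grams = L - n + 1
Substituting: 9 - 5 + 1 = 5

5


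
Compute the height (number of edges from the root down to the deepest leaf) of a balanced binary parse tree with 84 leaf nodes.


In a balanced binary tree with n leaves the deepest leaf is ceil(log2(n)) edges below the root.
log2(84) = 6.3923
ceil(6.3923) = 7
height (edges) = 7

7


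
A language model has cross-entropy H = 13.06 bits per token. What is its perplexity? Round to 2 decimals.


Perplexity formula: PP = 2^H
H = 13.06
PP = 2^13.06
Decompose: 2^13.06 = 2^13 * 2^0.06
2^13 = 8192, 2^0.06 ~ 1.0424658
PP ~ 8192 * 1.0424658 = 8539.8798336
Rounded to 2 decimals: 8539.88

8539.88


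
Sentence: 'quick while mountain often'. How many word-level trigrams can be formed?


Word trigrams from [4] words:
  Trigram 1: (quick while mountain)
  Trigram 2: (while mountain often)
Total word trigrams: 4 - 2 = 2

2


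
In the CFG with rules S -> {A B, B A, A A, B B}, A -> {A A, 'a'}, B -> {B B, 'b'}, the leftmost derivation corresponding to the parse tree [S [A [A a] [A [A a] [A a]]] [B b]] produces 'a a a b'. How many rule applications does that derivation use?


Every bracketed nonterminal node [X ...] in the tree is produced by exactly one rule application.
Reading the tree off as a leftmost derivation:
  Step 1: S  =>  A B   (applied S -> A B)
  Step 2: A B  =>  A A B   (applied A -> A A)
  Step 3: A A B  =>  a A B   (applied A -> a)
  Step 4: a A B  =>  a A A B   (applied A -> A A)
  Step 5: a A A B  =>  a a A B   (applied A -> a)
  Step 6: a a A B  =>  a a a B   (applied A -> a)
  Step 7: a a a B  =>  a a a b   (applied B -> b)
Final yield: a a a b
Total rewrite steps: 7

7


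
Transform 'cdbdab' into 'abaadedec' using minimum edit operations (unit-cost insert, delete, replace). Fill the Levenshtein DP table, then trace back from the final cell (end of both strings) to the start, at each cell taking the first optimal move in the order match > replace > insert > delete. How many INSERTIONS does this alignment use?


Edit distance = 7. Backtracking from cell (6, 9) with preference match > replace > insert > delete,
then listing the resulting alignment 'cdbdab' -> 'abaadedec' left to right:
  Step 1: insert 'a' [insertion #1]
  Step 2: insert 'b' [insertion #2]
  Step 3: insert 'a' [insertion #3]
  Step 4: replace c->a
  Step 5: keep 'd'
  Step 6: replace b->e
  Step 7: keep 'd'
  Step 8: replace a->e
  Step 9: replace b->c
Total insertions: 3

3


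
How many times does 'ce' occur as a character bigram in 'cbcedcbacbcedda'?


Scanning 'cbcedcbacbcedda' for bigram 'ce':
  Position 0: 'cb' -> no
  Position 1: 'bc' -> no
  Position 2: 'ce' -> MATCH
  Position 3: 'ed' -> no
  Position 4: 'dc' -> no
  Position 5: 'cb' -> no
  Position 6: 'ba' -> no
  Position 7: 'ac' -> no
  Position 8: 'cb' -> no
  Position 9: 'bc' -> no
  Position 10: 'ce' -> MATCH
  Position 11: 'ed' -> no
  Position 12: 'dd' -> no
  Position 13: 'da' -> no
Total matches: 2

2


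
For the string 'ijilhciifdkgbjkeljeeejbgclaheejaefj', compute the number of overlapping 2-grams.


String 'ijilhciifdkgbjkeljeeejbgclaheejaefj' has length L = 35.
Number of overlapping n-grams = L - n + 1
Substituting: 35 - 2 + 1 = 34

34


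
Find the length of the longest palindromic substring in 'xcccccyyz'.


Scanning 'xcccccyyz' for palindromic substrings.
Substring at positions 1-5: 'ccccc'.
Check: reverse('ccccc') = 'ccccc' -> palindrome confirmed.
Neighbouring characters ('x' / 'y') break symmetry, so it cannot extend further.
No longer palindromic substring exists; longest length = 5

5


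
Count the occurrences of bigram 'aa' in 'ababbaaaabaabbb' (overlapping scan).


Scanning 'ababbaaaabaabbb' for bigram 'aa':
  Position 0: 'ab' -> no
  Position 1: 'ba' -> no
  Position 2: 'ab' -> no
  Position 3: 'bb' -> no
  Position 4: 'ba' -> no
  Position 5: 'aa' -> MATCH
  Position 6: 'aa' -> MATCH
  Position 7: 'aa' -> MATCH
  Position 8: 'ab' -> no
  Position 9: 'ba' -> no
  Position 10: 'aa' -> MATCH
  Position 11: 'ab' -> no
  Position 12: 'bb' -> no
  Position 13: 'bb' -> no
Total matches: 4

4


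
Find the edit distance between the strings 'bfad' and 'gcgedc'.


Building DP table for s1='bfad' (len 4) and s2='gcgedc' (len 6):
       g  c  g  e  d  c
    0  1  2  3  4  5  6
  b 1  1  2  3  4  5  6
  f 2  2  2  3  4  5  6
  a 3  3  3  3  4  5  6
  d 4  4  4  4  4  4  5
Edit distance = dp[4][6] = 5

5


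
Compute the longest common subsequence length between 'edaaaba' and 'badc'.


DP table for LCS of 'edaaaba' and 'badc':
       b  a  d  c
    0  0  0  0  0
  e 0  0  0  0  0
  d 0  0  0  1  1
  a 0  0  1  1  1
  a 0  0  1  1  1
  a 0  0  1  1  1
  b 0  1  1  1  1
  a 0  1  2  2  2
LCS: 'ba'
LCS length = 2

2


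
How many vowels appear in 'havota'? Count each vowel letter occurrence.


Scanning each character of 'havota':
  Position 1: 'h' -> consonant (running count: 0)
  Position 2: 'a' -> vowel (running count: 1)
  Position 3: 'v' -> consonant (running count: 1)
  Position 4: 'o' -> vowel (running count: 2)
  Position 5: 't' -> consonant (running count: 2)
  Position 6: 'a' -> vowel (running count: 3)
Total vowels: 3

3


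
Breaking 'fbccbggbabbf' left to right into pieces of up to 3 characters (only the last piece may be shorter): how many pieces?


'fbccbggbabbf' has 12 characters.
Chunking with max size 3:
  Chunk 1: 'fbc' (positions 0-2)
  Chunk 2: 'cbg' (positions 3-5)
  Chunk 3: 'gba' (positions 6-8)
  Chunk 4: 'bbf' (positions 9-11)
Total chunks: ceil(12 / 3) = 4

4


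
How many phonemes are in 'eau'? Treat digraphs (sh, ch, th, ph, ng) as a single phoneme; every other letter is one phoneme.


Parsing 'eau' greedily, digraphs first:
  'e' -> vowel phoneme (phonemes so far: 1)
  'a' -> vowel phoneme (phonemes so far: 2)
  'u' -> vowel phoneme (phonemes so far: 3)
Total phonemes: 3

3


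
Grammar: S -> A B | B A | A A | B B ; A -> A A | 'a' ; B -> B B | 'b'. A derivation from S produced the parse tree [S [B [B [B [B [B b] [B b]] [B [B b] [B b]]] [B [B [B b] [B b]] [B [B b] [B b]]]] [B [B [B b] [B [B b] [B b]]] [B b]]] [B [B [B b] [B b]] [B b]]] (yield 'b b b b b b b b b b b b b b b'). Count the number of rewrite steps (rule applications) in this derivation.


Every bracketed nonterminal node [X ...] in the tree is produced by exactly one rule application.
Reading the tree off as a leftmost derivation:
  Step 1: S  =>  B B   (applied S -> B B)
  Step 2: B B  =>  B B B   (applied B -> B B)
  Step 3: B B B  =>  B B B B   (applied B -> B B)
  Step 4: B B B B  =>  B B B B B   (applied B -> B B)
  Step 5: B B B B B  =>  B B B B B B   (applied B -> B B)
  Step 6: B B B B B B  =>  b B B B B B   (applied B -> b)
  Step 7: b B B B B B  =>  b b B B B B   (applied B -> b)
  Step 8: b b B B B B  =>  b b B B B B B   (applied B -> B B)
  Step 9: b b B B B B B  =>  b b b B B B B   (applied B -> b)
  Step 10: b b b B B B B  =>  b b b b B B B   (applied B -> b)
  Step 11: b b b b B B B  =>  b b b b B B B B   (applied B -> B B)
  Step 12: b b b b B B B B  =>  b b b b B B B B B   (applied B -> B B)
  Step 13: b b b b B B B B B  =>  b b b b b B B B B   (applied B -> b)
  Step 14: b b b b b B B B B  =>  b b b b b b B B B   (applied B -> b)
  Step 15: b b b b b b B B B  =>  b b b b b b B B B B   (applied B -> B B)
  Step 16: b b b b b b B B B B  =>  b b b b b b b B B B   (applied B -> b)
  Step 17: b b b b b b b B B B  =>  b b b b b b b b B B   (applied B -> b)
  Step 18: b b b b b b b b B B  =>  b b b b b b b b B B B   (applied B -> B B)
  Step 19: b b b b b b b b B B B  =>  b b b b b b b b B B B B   (applied B -> B B)
  Step 20: b b b b b b b b B B B B  =>  b b b b b b b b b B B B   (applied B -> b)
  Step 21: b b b b b b b b b B B B  =>  b b b b b b b b b B B B B   (applied B -> B B)
  Step 22: b b b b b b b b b B B B B  =>  b b b b b b b b b b B B B   (applied B -> b)
  Step 23: b b b b b b b b b b B B B  =>  b b b b b b b b b b b B B   (applied B -> b)
  Step 24: b b b b b b b b b b b B B  =>  b b b b b b b b b b b b B   (applied B -> b)
  Step 25: b b b b b b b b b b b b B  =>  b b b b b b b b b b b b B B   (applied B -> B B)
  Step 26: b b b b b b b b b b b b B B  =>  b b b b b b b b b b b b B B B   (applied B -> B B)
  Step 27: b b b b b b b b b b b b B B B  =>  b b b b b b b b b b b b b B B   (applied B -> b)
  Step 28: b b b b b b b b b b b b b B B  =>  b b b b b b b b b b b b b b B   (applied B -> b)
  Step 29: b b b b b b b b b b b b b b B  =>  b b b b b b b b b b b b b b b   (applied B -> b)
Final yield: b b b b b b b b b b b b b b b
Total rewrite steps: 29

29


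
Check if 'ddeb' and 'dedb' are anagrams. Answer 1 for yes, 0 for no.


Sort characters of 'ddeb': 'bdde'
Sort characters of 'dedb': 'bdde'
Sorted forms match -> they ARE anagrams
Result: 1

1


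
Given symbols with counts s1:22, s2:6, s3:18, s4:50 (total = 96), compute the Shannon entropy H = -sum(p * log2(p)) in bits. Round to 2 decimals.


Computing entropy H = -sum(p_i * log2(p_i)):
  s1: p = 22/96 = 0.2292, -p*log2(p) = 0.4871
  s2: p = 6/96 = 0.0625, -p*log2(p) = 0.2500
  s3: p = 18/96 = 0.1875, -p*log2(p) = 0.4528
  s4: p = 50/96 = 0.5208, -p*log2(p) = 0.4902
H = sum of terms = 1.6801
Rounded to 2 decimals: 1.68

1.68


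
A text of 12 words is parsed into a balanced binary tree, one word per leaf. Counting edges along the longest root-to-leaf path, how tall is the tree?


In a balanced binary tree with n leaves the deepest leaf is ceil(log2(n)) edges below the root.
log2(12) = 3.5850
ceil(3.5850) = 4
height (edges) = 4

4


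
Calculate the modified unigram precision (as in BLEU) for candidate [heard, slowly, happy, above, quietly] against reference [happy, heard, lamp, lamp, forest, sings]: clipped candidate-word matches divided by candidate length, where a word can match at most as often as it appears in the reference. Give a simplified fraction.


Reference word counts: {'forest': 1, 'happy': 1, 'heard': 1, 'lamp': 2, 'sings': 1}
Checking each candidate word (with clipping):
  'heard' -> in reference (ref count 1, used 1/1) -> match (matches: 1)
  'slowly' -> not in reference -> no match (matches: 1)
  'happy' -> in reference (ref count 1, used 1/1) -> match (matches: 2)
  'above' -> not in reference -> no match (matches: 2)
  'quietly' -> not in reference -> no match (matches: 2)
Clipped matches: 2, Candidate length: 5
Precision = 2/5

2/5


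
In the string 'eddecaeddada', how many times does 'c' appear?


Scanning 'eddecaeddada' for 'c':
  Position 4: 'c' -> MATCH (count: 1)
Total occurrences of 'c': 1

1


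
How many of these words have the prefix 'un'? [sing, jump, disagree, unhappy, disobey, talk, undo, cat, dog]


Checking each word for prefix 'un':
  'sing' -> no (count: 0)
  'jump' -> no (count: 0)
  'disagree' -> no (count: 0)
  'unhappy' -> YES, starts with 'un' (count: 1)
  'disobey' -> no (count: 1)
  'talk' -> no (count: 1)
  'undo' -> YES, starts with 'un' (count: 2)
  'cat' -> no (count: 2)
  'dog' -> no (count: 2)
Total with prefix 'un': 2

2


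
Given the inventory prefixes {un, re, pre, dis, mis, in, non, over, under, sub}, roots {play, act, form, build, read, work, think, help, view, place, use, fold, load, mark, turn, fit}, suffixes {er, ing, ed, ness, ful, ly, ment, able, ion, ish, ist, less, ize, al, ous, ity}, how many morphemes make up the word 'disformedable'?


Segmenting 'disformedable' against the inventory:
  'dis' -> prefix (morpheme 1)
  'form' -> root (morpheme 2)
  'ed' -> suffix (morpheme 3)
  'able' -> suffix (morpheme 4)
Total morphemes: 4

4


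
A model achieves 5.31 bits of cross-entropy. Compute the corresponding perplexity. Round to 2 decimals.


Perplexity formula: PP = 2^H
H = 5.31
PP = 2^5.31
Decompose: 2^5.31 = 2^5 * 2^0.31
2^5 = 32, 2^0.31 ~ 1.2397077
PP ~ 32 * 1.2397077 = 39.6706464
Rounded to 2 decimals: 39.67

39.67


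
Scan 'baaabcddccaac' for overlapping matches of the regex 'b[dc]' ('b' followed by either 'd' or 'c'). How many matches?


Pattern: b[dc] means 'b' followed by either 'd' or 'c'.
Scanning 'baaabcddccaac' position-by-position:
  Pos 0: window 'ba' -> no
  Pos 1: window 'aa' -> no
  Pos 2: window 'aa' -> no
  Pos 3: window 'ab' -> no
  Pos 4: window 'bc' -> MATCH
  Pos 5: window 'cd' -> no
  Pos 6: window 'dd' -> no
  Pos 7: window 'dc' -> no
  Pos 8: window 'cc' -> no
  Pos 9: window 'ca' -> no
  Pos 10: window 'aa' -> no
  Pos 11: window 'ac' -> no
  Pos 12: window 'c' -> no
Total matches: 1

1


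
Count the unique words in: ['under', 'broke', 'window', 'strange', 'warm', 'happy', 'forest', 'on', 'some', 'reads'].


Listing all tokens and tracking unique types:
  Token 1: 'under' -> NEW (unique so far: 1)
  Token 2: 'broke' -> NEW (unique so far: 2)
  Token 3: 'window' -> NEW (unique so far: 3)
  Token 4: 'strange' -> NEW (unique so far: 4)
  Token 5: 'warm' -> NEW (unique so far: 5)
  Token 6: 'happy' -> NEW (unique so far: 6)
  Token 7: 'forest' -> NEW (unique so far: 7)
  Token 8: 'on' -> NEW (unique so far: 8)
  Token 9: 'some' -> NEW (unique so far: 9)
  Token 10: 'reads' -> NEW (unique so far: 10)
Unique types: ('broke', 'forest', 'happy', 'on', 'reads', 'some', 'strange', 'under', 'warm', 'window')
Vocabulary size: 10

10


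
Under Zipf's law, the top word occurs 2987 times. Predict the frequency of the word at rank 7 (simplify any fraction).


Zipf's law: freq(rank) = f1 / rank
f1 = 2987, rank = 7
freq = 2987 / 7
GCD(2987, 7) = 1
Simplified: 2987/7

2987/7


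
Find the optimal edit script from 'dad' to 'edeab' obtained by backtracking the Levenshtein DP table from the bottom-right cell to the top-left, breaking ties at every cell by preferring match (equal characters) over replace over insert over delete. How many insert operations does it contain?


Edit distance = 3. Backtracking from cell (3, 5) with preference match > replace > insert > delete,
then listing the resulting alignment 'dad' -> 'edeab' left to right:
  Step 1: insert 'e' [insertion #1]
  Step 2: keep 'd'
  Step 3: insert 'e' [insertion #2]
  Step 4: keep 'a'
  Step 5: replace d->b
Total insertions: 2

2


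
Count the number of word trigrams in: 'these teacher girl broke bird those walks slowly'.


Word trigrams from [8] words:
  Trigram 1: (these teacher girl)
  Trigram 2: (teacher girl broke)
  Trigram 3: (girl broke bird)
  Trigram 4: (broke bird those)
  Trigram 5: (bird those walks)
  Trigram 6: (those walks slowly)
Total word trigrams: 8 - 2 = 6

6


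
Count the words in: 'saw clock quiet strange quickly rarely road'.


Counting words by splitting on spaces:
  Word 1: 'saw'
  Word 2: 'clock'
  Word 3: 'quiet'
  Word 4: 'strange'
  Word 5: 'quickly'
  Word 6: 'rarely'
  Word 7: 'road'
Total words: 7

7


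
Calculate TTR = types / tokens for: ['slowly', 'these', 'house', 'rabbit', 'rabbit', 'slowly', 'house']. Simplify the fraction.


Tokens: 7
Unique types: ('house', 'rabbit', 'slowly', 'these') = 4
TTR = 4/7
Already in lowest terms.

4/7


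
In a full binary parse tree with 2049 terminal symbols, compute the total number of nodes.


Leaf nodes (terminals): 2049
Internal nodes = n - 1 = 2049 - 1 = 2048
Total = leaves + internal = 2049 + 2048 = 4097

4097


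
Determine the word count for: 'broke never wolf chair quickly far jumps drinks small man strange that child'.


Counting words by splitting on spaces:
  Word 1: 'broke'
  Word 2: 'never'
  Word 3: 'wolf'
  Word 4: 'chair'
  Word 5: 'quickly'
  Word 6: 'far'
  Word 7: 'jumps'
  Word 8: 'drinks'
  Word 9: 'small'
  Word 10: 'man'
  Word 11: 'strange'
  Word 12: 'that'
  Word 13: 'child'
Total words: 13

13


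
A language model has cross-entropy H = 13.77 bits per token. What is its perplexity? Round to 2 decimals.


Perplexity formula: PP = 2^H
H = 13.77
PP = 2^13.77
Decompose: 2^13.77 = 2^13 * 2^0.77
2^13 = 8192, 2^0.77 ~ 1.7052698
PP ~ 8192 * 1.7052698 = 13969.5702016
Rounded to 2 decimals: 13969.57

13969.57


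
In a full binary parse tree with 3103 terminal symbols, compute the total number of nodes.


Leaf nodes (terminals): 3103
Internal nodes = n - 1 = 3103 - 1 = 3102
Total = leaves + internal = 3103 + 3102 = 6205

6205


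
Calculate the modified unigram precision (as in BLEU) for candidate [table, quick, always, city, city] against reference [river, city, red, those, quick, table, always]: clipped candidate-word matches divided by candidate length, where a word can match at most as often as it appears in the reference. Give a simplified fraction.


Reference word counts: {'always': 1, 'city': 1, 'quick': 1, 'red': 1, 'river': 1, 'table': 1, 'those': 1}
Checking each candidate word (with clipping):
  'table' -> in reference (ref count 1, used 1/1) -> match (matches: 1)
  'quick' -> in reference (ref count 1, used 1/1) -> match (matches: 2)
  'always' -> in reference (ref count 1, used 1/1) -> match (matches: 3)
  'city' -> in reference (ref count 1, used 1/1) -> match (matches: 4)
  'city' -> ref count 1 already used up (1/1) -> clipped, no match (matches: 4)
Clipped matches: 4, Candidate length: 5
Precision = 4/5

4/5


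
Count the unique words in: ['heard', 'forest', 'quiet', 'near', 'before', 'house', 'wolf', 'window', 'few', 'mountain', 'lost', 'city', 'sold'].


Listing all tokens and tracking unique types:
  Token 1: 'heard' -> NEW (unique so far: 1)
  Token 2: 'forest' -> NEW (unique so far: 2)
  Token 3: 'quiet' -> NEW (unique so far: 3)
  Token 4: 'near' -> NEW (unique so far: 4)
  Token 5: 'before' -> NEW (unique so far: 5)
  Token 6: 'house' -> NEW (unique so far: 6)
  Token 7: 'wolf' -> NEW (unique so far: 7)
  Token 8: 'window' -> NEW (unique so far: 8)
  Token 9: 'few' -> NEW (unique so far: 9)
  Token 10: 'mountain' -> NEW (unique so far: 10)
  Token 11: 'lost' -> NEW (unique so far: 11)
  Token 12: 'city' -> NEW (unique so far: 12)
  Token 13: 'sold' -> NEW (unique so far: 13)
Unique types: ('before', 'city', 'few', 'forest', 'heard', 'house', 'lost', 'mountain', 'near', 'quiet', 'sold', 'window', 'wolf')
Vocabulary size: 13

13


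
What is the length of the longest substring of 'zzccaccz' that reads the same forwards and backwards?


Scanning 'zzccaccz' for palindromic substrings.
Substring at positions 1-7: 'zccaccz'.
Check: reverse('zccaccz') = 'zccaccz' -> palindrome confirmed.
Neighbouring characters ('z' / '-') break symmetry, so it cannot extend further.
No longer palindromic substring exists; longest length = 7

7


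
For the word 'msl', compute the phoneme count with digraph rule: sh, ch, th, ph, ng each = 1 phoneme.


Parsing 'msl' greedily, digraphs first:
  'm' -> consonant phoneme (phonemes so far: 1)
  's' -> consonant phoneme (phonemes so far: 2)
  'l' -> consonant phoneme (phonemes so far: 3)
Total phonemes: 3

3


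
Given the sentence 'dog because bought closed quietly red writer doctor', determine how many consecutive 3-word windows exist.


Word trigrams from [8] words:
  Trigram 1: (dog because bought)
  Trigram 2: (because bought closed)
  Trigram 3: (bought closed quietly)
  Trigram 4: (closed quietly red)
  Trigram 5: (quietly red writer)
  Trigram 6: (red writer doctor)
Total word trigrams: 8 - 2 = 6

6


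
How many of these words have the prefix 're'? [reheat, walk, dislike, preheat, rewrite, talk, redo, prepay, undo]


Checking each word for prefix 're':
  'reheat' -> YES, starts with 're' (count: 1)
  'walk' -> no (count: 1)
  'dislike' -> no (count: 1)
  'preheat' -> no (count: 1)
  'rewrite' -> YES, starts with 're' (count: 2)
  'talk' -> no (count: 2)
  'redo' -> YES, starts with 're' (count: 3)
  'prepay' -> no (count: 3)
  'undo' -> no (count: 3)
Total with prefix 're': 3

3


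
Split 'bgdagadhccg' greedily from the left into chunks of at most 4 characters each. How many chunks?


'bgdagadhccg' has 11 characters.
Chunking with max size 4:
  Chunk 1: 'bgda' (positions 0-3)
  Chunk 2: 'gadh' (positions 4-7)
  Chunk 3: 'ccg' (positions 8-10)
Total chunks: ceil(11 / 4) = 3

3


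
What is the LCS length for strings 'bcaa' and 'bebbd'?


DP table for LCS of 'bcaa' and 'bebbd':
       b  e  b  b  d
    0  0  0  0  0  0
  b 0  1  1  1  1  1
  c 0  1  1  1  1  1
  a 0  1  1  1  1  1
  a 0  1  1  1  1  1
LCS: 'b'
LCS length = 1

1


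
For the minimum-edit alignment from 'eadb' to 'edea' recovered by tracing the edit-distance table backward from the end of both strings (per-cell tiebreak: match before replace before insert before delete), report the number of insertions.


Edit distance = 3. Backtracking from cell (4, 4) with preference match > replace > insert > delete,
then listing the resulting alignment 'eadb' -> 'edea' left to right:
  Step 1: keep 'e'
  Step 2: replace a->d
  Step 3: replace d->e
  Step 4: replace b->a
Total insertions: 0

0


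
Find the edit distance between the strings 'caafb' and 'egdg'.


Building DP table for s1='caafb' (len 5) and s2='egdg' (len 4):
       e  g  d  g
    0  1  2  3  4
  c 1  1  2  3  4
  a 2  2  2  3  4
  a 3  3  3  3  4
  f 4  4  4  4  4
  b 5  5  5  5  5
Edit distance = dp[5][4] = 5

5


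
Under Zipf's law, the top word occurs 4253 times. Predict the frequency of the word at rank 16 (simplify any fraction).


Zipf's law: freq(rank) = f1 / rank
f1 = 4253, rank = 16
freq = 4253 / 16
GCD(4253, 16) = 1
Simplified: 4253/16

4253/16


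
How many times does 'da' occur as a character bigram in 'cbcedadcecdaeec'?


Scanning 'cbcedadcecdaeec' for bigram 'da':
  Position 0: 'cb' -> no
  Position 1: 'bc' -> no
  Position 2: 'ce' -> no
  Position 3: 'ed' -> no
  Position 4: 'da' -> MATCH
  Position 5: 'ad' -> no
  Position 6: 'dc' -> no
  Position 7: 'ce' -> no
  Position 8: 'ec' -> no
  Position 9: 'cd' -> no
  Position 10: 'da' -> MATCH
  Position 11: 'ae' -> no
  Position 12: 'ee' -> no
  Position 13: 'ec' -> no
Total matches: 2

2


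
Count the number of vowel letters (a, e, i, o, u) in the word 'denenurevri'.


Scanning each character of 'denenurevri':
  Position 1: 'd' -> consonant (running count: 0)
  Position 2: 'e' -> vowel (running count: 1)
  Position 3: 'n' -> consonant (running count: 1)
  Position 4: 'e' -> vowel (running count: 2)
  Position 5: 'n' -> consonant (running count: 2)
  Position 6: 'u' -> vowel (running count: 3)
  Position 7: 'r' -> consonant (running count: 3)
  Position 8: 'e' -> vowel (running count: 4)
  Position 9: 'v' -> consonant (running count: 4)
  Position 10: 'r' -> consonant (running count: 4)
  Position 11: 'i' -> vowel (running count: 5)
Total vowels: 5

5


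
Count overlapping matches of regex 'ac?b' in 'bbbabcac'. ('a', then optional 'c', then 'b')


Pattern: ac?b means 'a', then optional 'c', then 'b'.
Scanning 'bbbabcac' position-by-position:
  Pos 0: window 'bbb' -> no
  Pos 1: window 'bba' -> no
  Pos 2: window 'bab' -> no
  Pos 3: window 'abc' -> MATCH
  Pos 4: window 'bca' -> no
  Pos 5: window 'cac' -> no
  Pos 6: window 'ac' -> no
  Pos 7: window 'c' -> no
Total matches: 1

1


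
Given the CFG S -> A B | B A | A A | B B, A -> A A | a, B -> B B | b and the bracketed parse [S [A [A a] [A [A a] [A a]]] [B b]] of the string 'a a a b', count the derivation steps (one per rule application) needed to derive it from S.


Every bracketed nonterminal node [X ...] in the tree is produced by exactly one rule application.
Reading the tree off as a leftmost derivation:
  Step 1: S  =>  A B   (applied S -> A B)
  Step 2: A B  =>  A A B   (applied A -> A A)
  Step 3: A A B  =>  a A B   (applied A -> a)
  Step 4: a A B  =>  a A A B   (applied A -> A A)
  Step 5: a A A B  =>  a a A B   (applied A -> a)
  Step 6: a a A B  =>  a a a B   (applied A -> a)
  Step 7: a a a B  =>  a a a b   (applied B -> b)
Final yield: a a a b
Total rewrite steps: 7

7
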